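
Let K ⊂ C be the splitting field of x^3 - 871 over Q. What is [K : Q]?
[K : Q] = 6

The roots of x^3 - 871 are ∛871, ω∛871, ω^2∛871 where ω = e^(2πi/3) is a primitive cube root of unity, so K = Q(∛871, ω). Now [Q(∛871):Q] = 3 (since 871 is not a perfect cube, x^3 - 871 is irreducible) and [Q(ω):Q] = 2. Both 2 and 3 divide [K:Q], and [K:Q] ≤ 3·2 = 6, so [K:Q] = 6. (Equivalently: Q(∛871) ⊂ R but ω ∉ R, so [K : Q(∛871)] = 2.)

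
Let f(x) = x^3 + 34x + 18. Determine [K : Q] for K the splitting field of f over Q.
[K : Q] = 6

By the rational root test, any rational root of the monic integer polynomial f(x) = x^3 + 34x + 18 must be an integer dividing the constant term 18, i.e. one of ±{1, 2, 3, 6, 9, 18}. Evaluating: f(1) = 53, f(-1) = -17, f(2) = 94, f(-2) = -58, f(3) = 147, f(-3) = -111, f(6) = 438, f(-6) = -402, f(9) = 1053, f(-9) = -1017, f(18) = 6462, f(-18) = -6426; none is 0, so f has no rational root and is therefore irreducible over Q (a cubic with no linear factor over a field is irreducible). For an irreducible cubic, the Galois group is A_3 or S_3 according as the discriminant disc(f) = -4a^3 - 27b^2 = -4·(34)^3 - 27·(18)^2 = -165964 is or is not a square in Q. Here disc(f) = -165964 is not a perfect square in Q, so the Galois group of f over Q is not contained in A_3 and must be all of S_3. The splitting field has degree |S_3| = 6 over Q, so [K : Q] = 6.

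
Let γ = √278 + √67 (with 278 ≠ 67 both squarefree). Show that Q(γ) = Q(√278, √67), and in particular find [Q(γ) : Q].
[Q(γ) : Q] = 4 (equivalently, Q(γ) = Q(√278, √67))

Obviously Q(γ) ⊆ Q(√278, √67), and [Q(√278, √67):Q] = 4 (since 278, 67 are distinct squarefree integers > 1 with 18626 not a perfect square). To show equality we compute the minimal polynomial of γ. From γ = √278 + √67: γ^2 = 278 + 2√(18626) + 67 = 345 + 2√(18626), so γ^2 - 345 = 2√(18626); squaring, (γ^2 - 345)^2 = 4·18626, i.e. γ^4 - 690γ^2 + 119025 - 74504 = 0, i.e. γ^4 - 690γ^2 + 44521 = 0. So γ is a root of x^4 - 690x^2 + 44521. This polynomial is irreducible over Q: it has no rational root (each ±√278 ± √67 is irrational), and any factorization into two quadratics over Q would force √(18626) ∈ Q (pairing opposite roots) or √278, √67 ∈ Q (other pairings), all impossible. Hence [Q(γ):Q] = 4 = [Q(√278, √67):Q], so Q(γ) = Q(√278, √67).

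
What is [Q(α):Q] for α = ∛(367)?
[Q(α):Q] = 3

The minimal polynomial of α is x^3 - 367, irreducible over Q since 367 is not a perfect cube (so x^3 - 367 has no rational root). Hence [Q(α):Q] = deg(m_α) = 3.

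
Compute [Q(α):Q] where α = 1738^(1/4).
[Q(α):Q] = 4

α is a root of x^4 - 1738. By Eisenstein's criterion at the prime p = 2 (which divides the constant term 1738 but p^2 = 4 does not, since 1738 is squarefree), x^4 - 1738 is irreducible over Q. Hence [Q(α):Q] = 4.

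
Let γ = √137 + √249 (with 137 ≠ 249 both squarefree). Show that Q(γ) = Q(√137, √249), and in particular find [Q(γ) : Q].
[Q(γ) : Q] = 4 (equivalently, Q(γ) = Q(√137, √249))

Obviously Q(γ) ⊆ Q(√137, √249), and [Q(√137, √249):Q] = 4 (since 137, 249 are distinct squarefree integers > 1 with 34113 not a perfect square). To show equality we compute the minimal polynomial of γ. From γ = √137 + √249: γ^2 = 137 + 2√(34113) + 249 = 386 + 2√(34113), so γ^2 - 386 = 2√(34113); squaring, (γ^2 - 386)^2 = 4·34113, i.e. γ^4 - 772γ^2 + 148996 - 136452 = 0, i.e. γ^4 - 772γ^2 + 12544 = 0. So γ is a root of x^4 - 772x^2 + 12544. This polynomial is irreducible over Q: it has no rational root (each ±√137 ± √249 is irrational), and any factorization into two quadratics over Q would force √(34113) ∈ Q (pairing opposite roots) or √137, √249 ∈ Q (other pairings), all impossible. Hence [Q(γ):Q] = 4 = [Q(√137, √249):Q], so Q(γ) = Q(√137, √249).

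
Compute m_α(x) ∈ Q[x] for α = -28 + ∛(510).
m_α(x) = x^3 + 84x^2 + 2352x + 21442

Set β = α + 28 = ∛(510), so β^3 = 510. Then (α + 28)^3 - 510 = 0, i.e. α is a root of g(x) = (x + 28)^3 - 510 = x^3 + 84x^2 + 2352x + 21442. Since g(x) = h(x + 28) where h(x) = x^3 - 510, and h is irreducible over Q (because 510 is not a perfect cube, so h has no rational root, and a monic cubic with no rational root is irreducible), g is also irreducible (irreducibility is preserved under the substitution x → x + 28). Hence m_α(x) = x^3 + 84x^2 + 2352x + 21442.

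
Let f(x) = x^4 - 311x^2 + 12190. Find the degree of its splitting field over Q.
[K : Q] = 4

Solving the quadratic in x^2: x^2 = (311 ± √(311^2 - 4·12190))/2 = (311 ± √47961)/2 = (311 ± 219)/2, giving x^2 = 265 or x^2 = 46. So f(x) = (x^2 - 265)(x^2 - 46) and the roots of f are ±√265, ±√46. Hence the splitting field is K = Q(√265, √46). Since 265 and 46 are distinct squarefree integers > 1, their product 12190 is not a perfect square, so √46 ∉ Q(√265). By the tower law [K:Q] = [Q(√265,√46):Q(√265)] · [Q(√265):Q] = 2 · 2 = 4.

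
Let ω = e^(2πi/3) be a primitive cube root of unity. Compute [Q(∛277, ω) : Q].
[Q(∛277, ω) : Q] = 6

[Q(∛277):Q] = 3 (min poly x^3 - 277, irreducible since 277 is not a perfect cube). [Q(ω):Q] = 2 (min poly x^2 + x + 1). Since Q(∛277) ⊂ R and ω ∉ R, we have ω ∉ Q(∛277), so x^2 + x + 1 remains irreducible over Q(∛277) and [Q(∛277, ω) : Q(∛277)] = 2. By the tower law, [Q(∛277, ω) : Q] = 3 · 2 = 6. (In fact Q(∛277, ω) is the splitting field of x^3 - 277 over Q.)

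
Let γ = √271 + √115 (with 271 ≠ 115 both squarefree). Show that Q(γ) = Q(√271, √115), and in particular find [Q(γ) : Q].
[Q(γ) : Q] = 4 (equivalently, Q(γ) = Q(√271, √115))

Obviously Q(γ) ⊆ Q(√271, √115), and [Q(√271, √115):Q] = 4 (since 271, 115 are distinct squarefree integers > 1 with 31165 not a perfect square). To show equality we compute the minimal polynomial of γ. From γ = √271 + √115: γ^2 = 271 + 2√(31165) + 115 = 386 + 2√(31165), so γ^2 - 386 = 2√(31165); squaring, (γ^2 - 386)^2 = 4·31165, i.e. γ^4 - 772γ^2 + 148996 - 124660 = 0, i.e. γ^4 - 772γ^2 + 24336 = 0. So γ is a root of x^4 - 772x^2 + 24336. This polynomial is irreducible over Q: it has no rational root (each ±√271 ± √115 is irrational), and any factorization into two quadratics over Q would force √(31165) ∈ Q (pairing opposite roots) or √271, √115 ∈ Q (other pairings), all impossible. Hence [Q(γ):Q] = 4 = [Q(√271, √115):Q], so Q(γ) = Q(√271, √115).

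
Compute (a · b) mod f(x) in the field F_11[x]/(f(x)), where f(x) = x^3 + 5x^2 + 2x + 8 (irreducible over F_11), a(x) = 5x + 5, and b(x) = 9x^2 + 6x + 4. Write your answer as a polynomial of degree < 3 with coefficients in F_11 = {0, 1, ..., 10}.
a · b ≡ 4x^2 + 4x + 1 (mod f(x))

Multiply in F_11[x]: a(x)·b(x) = (5x + 5)·(9x^2 + 6x + 4) = x^3 + 9x^2 + 6x + 9. This has degree ≥ 3, so divide by f(x) over F_11: x^3 + 9x^2 + 6x + 9 = (1)·(x^3 + 5x^2 + 2x + 8) + (4x^2 + 4x + 1). Hence a·b ≡ 4x^2 + 4x + 1 (mod f). (F_11[x]/(f) is a field with 11^3 = 1331 elements since f is irreducible of degree 3.)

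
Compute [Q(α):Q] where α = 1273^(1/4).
[Q(α):Q] = 4

α is a root of x^4 - 1273. By Eisenstein's criterion at the prime p = 19 (which divides the constant term 1273 but p^2 = 361 does not, since 1273 is squarefree), x^4 - 1273 is irreducible over Q. Hence [Q(α):Q] = 4.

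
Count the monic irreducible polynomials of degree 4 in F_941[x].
There are 196018928970 monic irreducible polynomials of degree 4 over F_941

Each element of F_{941^4} that lies in no proper subfield is a root of exactly one monic irreducible of degree 4 over F_941, and each such polynomial has 4 distinct roots in F_{941^4}. By Möbius inversion the count is N_941(4) = (1/4) Σ_{d|4} μ(4/d) · 941^d = (1/4)(μ(4)·941^1 + μ(2)·941^2 + μ(1)·941^4) = 784075715880/4 = 196018928970.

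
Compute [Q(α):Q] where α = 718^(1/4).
[Q(α):Q] = 4

α is a root of x^4 - 718. By Eisenstein's criterion at the prime p = 2 (which divides the constant term 718 but p^2 = 4 does not, since 718 is squarefree), x^4 - 718 is irreducible over Q. Hence [Q(α):Q] = 4.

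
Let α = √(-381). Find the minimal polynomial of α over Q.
m_α(x) = x^2 + 381

α satisfies α^2 + 381 = 0, so x^2 + 381 annihilates α. Since d = -381 is squarefree and ≠ 1, it is not a perfect square in Q, so x^2 + 381 has no rational root and is therefore irreducible over Q (a degree-2 polynomial over a field is irreducible iff it has no root). Hence m_α(x) = x^2 + 381.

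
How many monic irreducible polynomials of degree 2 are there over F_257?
There are 32896 monic irreducible polynomials of degree 2 over F_257

Each element of F_{257^2} that lies in no proper subfield is a root of exactly one monic irreducible of degree 2 over F_257, and each such polynomial has 2 distinct roots in F_{257^2}. By Möbius inversion the count is N_257(2) = (1/2) Σ_{d|2} μ(2/d) · 257^d = (1/2)(μ(2)·257^1 + μ(1)·257^2) = 65792/2 = 32896.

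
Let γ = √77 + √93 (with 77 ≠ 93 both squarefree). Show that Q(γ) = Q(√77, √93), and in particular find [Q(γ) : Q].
[Q(γ) : Q] = 4 (equivalently, Q(γ) = Q(√77, √93))

Obviously Q(γ) ⊆ Q(√77, √93), and [Q(√77, √93):Q] = 4 (since 77, 93 are distinct squarefree integers > 1 with 7161 not a perfect square). To show equality we compute the minimal polynomial of γ. From γ = √77 + √93: γ^2 = 77 + 2√(7161) + 93 = 170 + 2√(7161), so γ^2 - 170 = 2√(7161); squaring, (γ^2 - 170)^2 = 4·7161, i.e. γ^4 - 340γ^2 + 28900 - 28644 = 0, i.e. γ^4 - 340γ^2 + 256 = 0. So γ is a root of x^4 - 340x^2 + 256. This polynomial is irreducible over Q: it has no rational root (each ±√77 ± √93 is irrational), and any factorization into two quadratics over Q would force √(7161) ∈ Q (pairing opposite roots) or √77, √93 ∈ Q (other pairings), all impossible. Hence [Q(γ):Q] = 4 = [Q(√77, √93):Q], so Q(γ) = Q(√77, √93).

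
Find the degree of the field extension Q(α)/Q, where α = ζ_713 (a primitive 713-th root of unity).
[Q(α):Q] = 660

The minimal polynomial of ζ_713 over Q is the 713-th cyclotomic polynomial Φ_713(x), which is irreducible over Q and has degree φ(713) = 660. Hence [Q(α):Q] = φ(713) = 660.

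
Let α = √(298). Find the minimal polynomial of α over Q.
m_α(x) = x^2 - 298

α satisfies α^2 - 298 = 0, so x^2 - 298 annihilates α. Since d = 298 is squarefree and ≠ 1, it is not a perfect square in Q, so x^2 - 298 has no rational root and is therefore irreducible over Q (a degree-2 polynomial over a field is irreducible iff it has no root). Hence m_α(x) = x^2 - 298.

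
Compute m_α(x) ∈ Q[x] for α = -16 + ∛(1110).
m_α(x) = x^3 + 48x^2 + 768x + 2986

Set β = α + 16 = ∛(1110), so β^3 = 1110. Then (α + 16)^3 - 1110 = 0, i.e. α is a root of g(x) = (x + 16)^3 - 1110 = x^3 + 48x^2 + 768x + 2986. Since g(x) = h(x + 16) where h(x) = x^3 - 1110, and h is irreducible over Q (because 1110 is not a perfect cube, so h has no rational root, and a monic cubic with no rational root is irreducible), g is also irreducible (irreducibility is preserved under the substitution x → x + 16). Hence m_α(x) = x^3 + 48x^2 + 768x + 2986.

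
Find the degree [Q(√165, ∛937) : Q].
[Q(√165, ∛937) : Q] = 6

Let L = Q(√165, ∛937). Since Q(√165) ⊂ L and [Q(√165):Q] = 2, the tower law gives 2 | [L:Q]. Likewise Q(∛937) ⊂ L with [Q(∛937):Q] = 3 (because 937 is not a perfect cube), so 3 | [L:Q]. As gcd(2,3) = 1, [L:Q] is divisible by 6. Conversely L is generated over Q by √165 and ∛937, so [L:Q] ≤ 2·3 = 6. Therefore [Q(√165, ∛937) : Q] = 6.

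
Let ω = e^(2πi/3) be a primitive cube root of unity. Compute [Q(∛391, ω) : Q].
[Q(∛391, ω) : Q] = 6

[Q(∛391):Q] = 3 (min poly x^3 - 391, irreducible since 391 is not a perfect cube). [Q(ω):Q] = 2 (min poly x^2 + x + 1). Since Q(∛391) ⊂ R and ω ∉ R, we have ω ∉ Q(∛391), so x^2 + x + 1 remains irreducible over Q(∛391) and [Q(∛391, ω) : Q(∛391)] = 2. By the tower law, [Q(∛391, ω) : Q] = 3 · 2 = 6. (In fact Q(∛391, ω) is the splitting field of x^3 - 391 over Q.)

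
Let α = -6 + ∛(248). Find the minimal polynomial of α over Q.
m_α(x) = x^3 + 18x^2 + 108x - 32

Set β = α + 6 = ∛(248), so β^3 = 248. Then (α + 6)^3 - 248 = 0, i.e. α is a root of g(x) = (x + 6)^3 - 248 = x^3 + 18x^2 + 108x - 32. Since g(x) = h(x + 6) where h(x) = x^3 - 248, and h is irreducible over Q (because 248 is not a perfect cube, so h has no rational root, and a monic cubic with no rational root is irreducible), g is also irreducible (irreducibility is preserved under the substitution x → x + 6). Hence m_α(x) = x^3 + 18x^2 + 108x - 32.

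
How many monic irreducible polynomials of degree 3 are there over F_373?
There are 17298248 monic irreducible polynomials of degree 3 over F_373

Each element of F_{373^3} that lies in no proper subfield is a root of exactly one monic irreducible of degree 3 over F_373, and each such polynomial has 3 distinct roots in F_{373^3}. By Möbius inversion the count is N_373(3) = (1/3) Σ_{d|3} μ(3/d) · 373^d = (1/3)(μ(3)·373^1 + μ(1)·373^3) = 51894744/3 = 17298248.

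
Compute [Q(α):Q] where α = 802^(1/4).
[Q(α):Q] = 4

α is a root of x^4 - 802. By Eisenstein's criterion at the prime p = 2 (which divides the constant term 802 but p^2 = 4 does not, since 802 is squarefree), x^4 - 802 is irreducible over Q. Hence [Q(α):Q] = 4.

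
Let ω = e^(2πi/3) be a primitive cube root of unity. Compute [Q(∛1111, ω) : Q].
[Q(∛1111, ω) : Q] = 6

[Q(∛1111):Q] = 3 (min poly x^3 - 1111, irreducible since 1111 is not a perfect cube). [Q(ω):Q] = 2 (min poly x^2 + x + 1). Since Q(∛1111) ⊂ R and ω ∉ R, we have ω ∉ Q(∛1111), so x^2 + x + 1 remains irreducible over Q(∛1111) and [Q(∛1111, ω) : Q(∛1111)] = 2. By the tower law, [Q(∛1111, ω) : Q] = 3 · 2 = 6. (In fact Q(∛1111, ω) is the splitting field of x^3 - 1111 over Q.)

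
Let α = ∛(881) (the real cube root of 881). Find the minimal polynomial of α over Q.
m_α(x) = x^3 - 881

α satisfies α^3 = 881, so x^3 - 881 annihilates α. By the rational root test, a rational root p/q (in lowest terms) of x^3 - 881 would satisfy p^3 = 881 q^3, forcing q = 1 and p^3 = 881; but 881 is not a perfect cube, contradiction. A monic cubic over Q with no rational root is irreducible (any nontrivial factorization would include a linear factor). Hence x^3 - 881 is the minimal polynomial of α, and in particular [Q(α):Q] = 3.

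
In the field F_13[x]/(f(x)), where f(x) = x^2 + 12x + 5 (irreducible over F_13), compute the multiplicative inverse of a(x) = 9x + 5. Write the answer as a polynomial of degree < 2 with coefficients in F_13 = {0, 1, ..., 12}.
a(x)^(-1) ≡ 8x + 2 (mod f(x))

Since f is irreducible over F_13, F_13[x]/(f) is a field and a(x) ≠ 0 has an inverse. Apply the extended Euclidean algorithm to f(x) and a(x) in F_13[x]: f(x) = (3x + 4)·a(x) + (11). The last nonzero remainder is the constant 11 = gcd(f, a) in F_13. Back-substituting through the division chain expresses 11 = s(x)·a(x) + t(x)·f(x) with s(x) ≡ 10x + 9 (mod f), so (10x + 9)·a(x) ≡ 11 (mod f). Multiplying by 11^(-1) ≡ 6 in F_13 gives a(x)^(-1) ≡ 6·(10x + 9) ≡ 8x + 2 (mod f). Check: (9x + 5)·(8x + 2) = 7x^2 + 6x + 10 ≡ 1 (mod x^2 + 12x + 5).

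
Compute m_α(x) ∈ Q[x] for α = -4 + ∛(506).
m_α(x) = x^3 + 12x^2 + 48x - 442

Set β = α + 4 = ∛(506), so β^3 = 506. Then (α + 4)^3 - 506 = 0, i.e. α is a root of g(x) = (x + 4)^3 - 506 = x^3 + 12x^2 + 48x - 442. Since g(x) = h(x + 4) where h(x) = x^3 - 506, and h is irreducible over Q (because 506 is not a perfect cube, so h has no rational root, and a monic cubic with no rational root is irreducible), g is also irreducible (irreducibility is preserved under the substitution x → x + 4). Hence m_α(x) = x^3 + 12x^2 + 48x - 442.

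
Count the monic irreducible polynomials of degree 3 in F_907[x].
There are 248713912 monic irreducible polynomials of degree 3 over F_907

Each element of F_{907^3} that lies in no proper subfield is a root of exactly one monic irreducible of degree 3 over F_907, and each such polynomial has 3 distinct roots in F_{907^3}. By Möbius inversion the count is N_907(3) = (1/3) Σ_{d|3} μ(3/d) · 907^d = (1/3)(μ(3)·907^1 + μ(1)·907^3) = 746141736/3 = 248713912.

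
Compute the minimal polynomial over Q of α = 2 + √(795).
m_α(x) = x^2 - 4x - 791

From α - 2 = √(795), squaring gives (α - 2)^2 = 795, i.e. α^2 - 4α + 4 = 795, so α^2 - 4α - 791 = 0. The discriminant of x^2 - 4x - 791 is (-4)^2 - 4·(-791) = 16 + 3164 = 3180, and 4·(795) is not a perfect square in Q since 795 is squarefree and ≠ 1. Hence x^2 - 4x - 791 is irreducible over Q and is the minimal polynomial of α.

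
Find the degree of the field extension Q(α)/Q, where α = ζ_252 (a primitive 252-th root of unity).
[Q(α):Q] = 72

The minimal polynomial of ζ_252 over Q is the 252-th cyclotomic polynomial Φ_252(x), which is irreducible over Q and has degree φ(252) = 72. Hence [Q(α):Q] = φ(252) = 72.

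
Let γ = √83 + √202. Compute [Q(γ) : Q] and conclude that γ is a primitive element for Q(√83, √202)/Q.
[Q(γ) : Q] = 4 (equivalently, Q(γ) = Q(√83, √202))

Obviously Q(γ) ⊆ Q(√83, √202), and [Q(√83, √202):Q] = 4 (since 83, 202 are distinct squarefree integers > 1 with 16766 not a perfect square). To show equality we compute the minimal polynomial of γ. From γ = √83 + √202: γ^2 = 83 + 2√(16766) + 202 = 285 + 2√(16766), so γ^2 - 285 = 2√(16766); squaring, (γ^2 - 285)^2 = 4·16766, i.e. γ^4 - 570γ^2 + 81225 - 67064 = 0, i.e. γ^4 - 570γ^2 + 14161 = 0. So γ is a root of x^4 - 570x^2 + 14161. This polynomial is irreducible over Q: it has no rational root (each ±√83 ± √202 is irrational), and any factorization into two quadratics over Q would force √(16766) ∈ Q (pairing opposite roots) or √83, √202 ∈ Q (other pairings), all impossible. Hence [Q(γ):Q] = 4 = [Q(√83, √202):Q], so Q(γ) = Q(√83, √202).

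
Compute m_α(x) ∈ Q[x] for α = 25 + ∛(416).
m_α(x) = x^3 - 75x^2 + 1875x - 16041

Set β = α - 25 = ∛(416), so β^3 = 416. Then (α - 25)^3 - 416 = 0, i.e. α is a root of g(x) = (x - 25)^3 - 416 = x^3 - 75x^2 + 1875x - 16041. Since g(x) = h(x - 25) where h(x) = x^3 - 416, and h is irreducible over Q (because 416 is not a perfect cube, so h has no rational root, and a monic cubic with no rational root is irreducible), g is also irreducible (irreducibility is preserved under the substitution x → x - 25). Hence m_α(x) = x^3 - 75x^2 + 1875x - 16041.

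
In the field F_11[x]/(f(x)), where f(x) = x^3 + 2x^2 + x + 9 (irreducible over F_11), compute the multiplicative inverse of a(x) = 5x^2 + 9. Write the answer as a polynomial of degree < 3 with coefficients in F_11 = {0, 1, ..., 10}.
a(x)^(-1) ≡ 7x^2 + 9x + 2 (mod f(x))

Since f is irreducible over F_11, F_11[x]/(f) is a field and a(x) ≠ 0 has an inverse. Apply the extended Euclidean algorithm to f(x) and a(x) in F_11[x]: f(x) = (9x + 7)·a(x) + (8x + 1);  a(x) = (2x + 8)·(8x + 1) + (1). The last nonzero remainder is the constant 1 = gcd(f, a) in F_11. Back-substituting through the division chain expresses 1 = s(x)·a(x) + t(x)·f(x) with s(x) ≡ 7x^2 + 9x + 2 (mod f), so a(x)^(-1) ≡ s(x) = 7x^2 + 9x + 2 (mod f). Check: (5x^2 + 9)·(7x^2 + 9x + 2) = 2x^4 + x^3 + 7x^2 + 4x + 7 ≡ 1 (mod x^3 + 2x^2 + x + 9).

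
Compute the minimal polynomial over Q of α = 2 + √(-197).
m_α(x) = x^2 - 4x + 201

From α - 2 = √(-197), squaring gives (α - 2)^2 = -197, i.e. α^2 - 4α + 4 = -197, so α^2 - 4α + 201 = 0. The discriminant of x^2 - 4x + 201 is (-4)^2 - 4·(201) = 16 - 804 = -788, and 4·(-197) is not a perfect square in Q since -197 is squarefree and ≠ 1. Hence x^2 - 4x + 201 is irreducible over Q and is the minimal polynomial of α.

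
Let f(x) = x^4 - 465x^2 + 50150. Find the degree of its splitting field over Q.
[K : Q] = 4

Solving the quadratic in x^2: x^2 = (465 ± √(465^2 - 4·50150))/2 = (465 ± √15625)/2 = (465 ± 125)/2, giving x^2 = 170 or x^2 = 295. So f(x) = (x^2 - 170)(x^2 - 295) and the roots of f are ±√170, ±√295. Hence the splitting field is K = Q(√170, √295). Since 170 and 295 are distinct squarefree integers > 1, their product 50150 is not a perfect square, so √295 ∉ Q(√170). By the tower law [K:Q] = [Q(√170,√295):Q(√170)] · [Q(√170):Q] = 2 · 2 = 4.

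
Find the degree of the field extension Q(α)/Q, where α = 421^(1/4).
[Q(α):Q] = 4

α is a root of x^4 - 421. By Eisenstein's criterion at the prime p = 421 (which divides the constant term 421 but p^2 = 177241 does not, since 421 is squarefree), x^4 - 421 is irreducible over Q. Hence [Q(α):Q] = 4.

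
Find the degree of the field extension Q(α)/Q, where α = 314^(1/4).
[Q(α):Q] = 4

α is a root of x^4 - 314. By Eisenstein's criterion at the prime p = 2 (which divides the constant term 314 but p^2 = 4 does not, since 314 is squarefree), x^4 - 314 is irreducible over Q. Hence [Q(α):Q] = 4.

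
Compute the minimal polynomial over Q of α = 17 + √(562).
m_α(x) = x^2 - 34x - 273

From α - 17 = √(562), squaring gives (α - 17)^2 = 562, i.e. α^2 - 34α + 289 = 562, so α^2 - 34α - 273 = 0. The discriminant of x^2 - 34x - 273 is (-34)^2 - 4·(-273) = 1156 + 1092 = 2248, and 4·(562) is not a perfect square in Q since 562 is squarefree and ≠ 1. Hence x^2 - 34x - 273 is irreducible over Q and is the minimal polynomial of α.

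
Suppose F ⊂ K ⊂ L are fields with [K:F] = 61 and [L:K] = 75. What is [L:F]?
[L:F] = 4575

The tower law says that for any tower of field extensions F ⊂ K ⊂ L with finite degrees, [L:F] = [L:K] · [K:F]. Here this gives [L:F] = 75 · 61 = 4575.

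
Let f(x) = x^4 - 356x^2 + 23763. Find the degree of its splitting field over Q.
[K : Q] = 4

Solving the quadratic in x^2: x^2 = (356 ± √(356^2 - 4·23763))/2 = (356 ± √31684)/2 = (356 ± 178)/2, giving x^2 = 267 or x^2 = 89. So f(x) = (x^2 - 267)(x^2 - 89) and the roots of f are ±√267, ±√89. Hence the splitting field is K = Q(√267, √89). Since 267 and 89 are distinct squarefree integers > 1, their product 23763 is not a perfect square, so √89 ∉ Q(√267). By the tower law [K:Q] = [Q(√267,√89):Q(√267)] · [Q(√267):Q] = 2 · 2 = 4.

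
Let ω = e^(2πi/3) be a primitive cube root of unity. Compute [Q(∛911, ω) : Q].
[Q(∛911, ω) : Q] = 6

[Q(∛911):Q] = 3 (min poly x^3 - 911, irreducible since 911 is not a perfect cube). [Q(ω):Q] = 2 (min poly x^2 + x + 1). Since Q(∛911) ⊂ R and ω ∉ R, we have ω ∉ Q(∛911), so x^2 + x + 1 remains irreducible over Q(∛911) and [Q(∛911, ω) : Q(∛911)] = 2. By the tower law, [Q(∛911, ω) : Q] = 3 · 2 = 6. (In fact Q(∛911, ω) is the splitting field of x^3 - 911 over Q.)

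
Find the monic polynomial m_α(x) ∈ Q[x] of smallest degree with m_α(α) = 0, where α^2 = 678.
m_α(x) = x^2 - 678

α satisfies α^2 - 678 = 0, so x^2 - 678 annihilates α. Since d = 678 is squarefree and ≠ 1, it is not a perfect square in Q, so x^2 - 678 has no rational root and is therefore irreducible over Q (a degree-2 polynomial over a field is irreducible iff it has no root). Hence m_α(x) = x^2 - 678.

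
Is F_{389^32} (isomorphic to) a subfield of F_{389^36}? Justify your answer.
No: F_{389^32} is not a subfield of F_{389^36}

F_{p^m} embeds in F_{p^n} iff m | n. Here 32 ∤ 36 (since 36 = 1·32 + 4 with remainder 4 ≠ 0), so F_{389^32} is not a subfield of F_{389^36}. Equivalently: if it were, the tower law would give 32 = [F_{389^32}:F_389] dividing [F_{389^36}:F_389] = 36, contradiction.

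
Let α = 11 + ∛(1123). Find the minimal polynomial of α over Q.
m_α(x) = x^3 - 33x^2 + 363x - 2454

Set β = α - 11 = ∛(1123), so β^3 = 1123. Then (α - 11)^3 - 1123 = 0, i.e. α is a root of g(x) = (x - 11)^3 - 1123 = x^3 - 33x^2 + 363x - 2454. Since g(x) = h(x - 11) where h(x) = x^3 - 1123, and h is irreducible over Q (because 1123 is not a perfect cube, so h has no rational root, and a monic cubic with no rational root is irreducible), g is also irreducible (irreducibility is preserved under the substitution x → x - 11). Hence m_α(x) = x^3 - 33x^2 + 363x - 2454.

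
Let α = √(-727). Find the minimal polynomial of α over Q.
m_α(x) = x^2 + 727

α satisfies α^2 + 727 = 0, so x^2 + 727 annihilates α. Since d = -727 is squarefree and ≠ 1, it is not a perfect square in Q, so x^2 + 727 has no rational root and is therefore irreducible over Q (a degree-2 polynomial over a field is irreducible iff it has no root). Hence m_α(x) = x^2 + 727.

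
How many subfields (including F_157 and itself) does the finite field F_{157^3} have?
F_{157^3} has 2 subfields

The subfields of F_{p^n} are exactly the fields F_{p^d} for d | n (each is the fixed field of the unique index-d subgroup of Gal(F_{p^n}/F_p) ≅ Z/nZ). The divisors of n = 3 are {1, 3}, giving 2 subfields: F_{157^1}, F_{157^3}.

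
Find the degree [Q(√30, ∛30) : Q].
[Q(√30, ∛30) : Q] = 6

Let L = Q(√30, ∛30). Since Q(√30) ⊂ L and [Q(√30):Q] = 2, the tower law gives 2 | [L:Q]. Likewise Q(∛30) ⊂ L with [Q(∛30):Q] = 3 (because 30 is not a perfect cube), so 3 | [L:Q]. As gcd(2,3) = 1, [L:Q] is divisible by 6. Conversely L is generated over Q by √30 and ∛30, so [L:Q] ≤ 2·3 = 6. Therefore [Q(√30, ∛30) : Q] = 6.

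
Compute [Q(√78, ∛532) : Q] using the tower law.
[Q(√78, ∛532) : Q] = 6

Let L = Q(√78, ∛532). Since Q(√78) ⊂ L and [Q(√78):Q] = 2, the tower law gives 2 | [L:Q]. Likewise Q(∛532) ⊂ L with [Q(∛532):Q] = 3 (because 532 is not a perfect cube), so 3 | [L:Q]. As gcd(2,3) = 1, [L:Q] is divisible by 6. Conversely L is generated over Q by √78 and ∛532, so [L:Q] ≤ 2·3 = 6. Therefore [Q(√78, ∛532) : Q] = 6.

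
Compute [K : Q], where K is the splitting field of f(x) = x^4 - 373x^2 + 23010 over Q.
[K : Q] = 4

Solving the quadratic in x^2: x^2 = (373 ± √(373^2 - 4·23010))/2 = (373 ± √47089)/2 = (373 ± 217)/2, giving x^2 = 78 or x^2 = 295. So f(x) = (x^2 - 78)(x^2 - 295) and the roots of f are ±√78, ±√295. Hence the splitting field is K = Q(√78, √295). Since 78 and 295 are distinct squarefree integers > 1, their product 23010 is not a perfect square, so √295 ∉ Q(√78). By the tower law [K:Q] = [Q(√78,√295):Q(√78)] · [Q(√78):Q] = 2 · 2 = 4.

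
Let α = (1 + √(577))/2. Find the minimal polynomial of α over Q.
m_α(x) = x^2 - x - 144

From 2α - 1 = √(577), squaring gives (2α - 1)^2 = 577, i.e. 4α^2 - 4α + 1 = 577, so α^2 - α + (1 - 577)/4 = 0. Since 577 ≡ 1 (mod 4), (1 - 577)/4 = -144 ∈ Z. The polynomial x^2 - x - 144 has discriminant 1 - 4·(-144) = 577, which is not a perfect square in Q (d = 577 is squarefree and ≠ 1), so x^2 - x - 144 is irreducible over Q. It is the minimal polynomial of α.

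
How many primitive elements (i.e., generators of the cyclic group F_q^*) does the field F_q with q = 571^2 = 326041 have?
There are φ(326040) = 69120 primitive elements

F_q^* is cyclic of order q - 1 = 326040. A cyclic group of order m has exactly φ(m) generators. Here m = 326040 = 2^3 · 3 · 5 · 11 · 13 · 19, so the number of primitive elements is φ(326040) = 69120.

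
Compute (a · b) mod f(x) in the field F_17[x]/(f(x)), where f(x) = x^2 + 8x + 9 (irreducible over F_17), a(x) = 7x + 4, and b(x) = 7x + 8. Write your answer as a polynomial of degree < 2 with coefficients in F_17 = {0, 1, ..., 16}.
a · b ≡ 15x + 16 (mod f(x))

Multiply in F_17[x]: a(x)·b(x) = (7x + 4)·(7x + 8) = 15x^2 + 16x + 15. This has degree ≥ 2, so divide by f(x) over F_17: 15x^2 + 16x + 15 = (15)·(x^2 + 8x + 9) + (15x + 16). Hence a·b ≡ 15x + 16 (mod f). (F_17[x]/(f) is a field with 17^2 = 289 elements since f is irreducible of degree 2.)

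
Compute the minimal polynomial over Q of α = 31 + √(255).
m_α(x) = x^2 - 62x + 706

From α - 31 = √(255), squaring gives (α - 31)^2 = 255, i.e. α^2 - 62α + 961 = 255, so α^2 - 62α + 706 = 0. The discriminant of x^2 - 62x + 706 is (-62)^2 - 4·(706) = 3844 - 2824 = 1020, and 4·(255) is not a perfect square in Q since 255 is squarefree and ≠ 1. Hence x^2 - 62x + 706 is irreducible over Q and is the minimal polynomial of α.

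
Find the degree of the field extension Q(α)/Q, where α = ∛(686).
[Q(α):Q] = 3

The minimal polynomial of α is x^3 - 686, irreducible over Q since 686 is not a perfect cube (so x^3 - 686 has no rational root). Hence [Q(α):Q] = deg(m_α) = 3.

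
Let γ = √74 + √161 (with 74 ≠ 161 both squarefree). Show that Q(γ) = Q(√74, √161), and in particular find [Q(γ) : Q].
[Q(γ) : Q] = 4 (equivalently, Q(γ) = Q(√74, √161))

Obviously Q(γ) ⊆ Q(√74, √161), and [Q(√74, √161):Q] = 4 (since 74, 161 are distinct squarefree integers > 1 with 11914 not a perfect square). To show equality we compute the minimal polynomial of γ. From γ = √74 + √161: γ^2 = 74 + 2√(11914) + 161 = 235 + 2√(11914), so γ^2 - 235 = 2√(11914); squaring, (γ^2 - 235)^2 = 4·11914, i.e. γ^4 - 470γ^2 + 55225 - 47656 = 0, i.e. γ^4 - 470γ^2 + 7569 = 0. So γ is a root of x^4 - 470x^2 + 7569. This polynomial is irreducible over Q: it has no rational root (each ±√74 ± √161 is irrational), and any factorization into two quadratics over Q would force √(11914) ∈ Q (pairing opposite roots) or √74, √161 ∈ Q (other pairings), all impossible. Hence [Q(γ):Q] = 4 = [Q(√74, √161):Q], so Q(γ) = Q(√74, √161).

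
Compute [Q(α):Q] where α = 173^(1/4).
[Q(α):Q] = 4

α is a root of x^4 - 173. By Eisenstein's criterion at the prime p = 173 (which divides the constant term 173 but p^2 = 29929 does not, since 173 is squarefree), x^4 - 173 is irreducible over Q. Hence [Q(α):Q] = 4.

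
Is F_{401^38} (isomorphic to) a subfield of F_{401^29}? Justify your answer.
No: F_{401^38} is not a subfield of F_{401^29}

F_{p^m} embeds in F_{p^n} iff m | n. Here 38 ∤ 29 (since 29 = 0·38 + 29 with remainder 29 ≠ 0), so F_{401^38} is not a subfield of F_{401^29}. Equivalently: if it were, the tower law would give 38 = [F_{401^38}:F_401] dividing [F_{401^29}:F_401] = 29, contradiction.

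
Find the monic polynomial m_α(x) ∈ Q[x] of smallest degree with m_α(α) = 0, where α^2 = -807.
m_α(x) = x^2 + 807

α satisfies α^2 + 807 = 0, so x^2 + 807 annihilates α. Since d = -807 is squarefree and ≠ 1, it is not a perfect square in Q, so x^2 + 807 has no rational root and is therefore irreducible over Q (a degree-2 polynomial over a field is irreducible iff it has no root). Hence m_α(x) = x^2 + 807.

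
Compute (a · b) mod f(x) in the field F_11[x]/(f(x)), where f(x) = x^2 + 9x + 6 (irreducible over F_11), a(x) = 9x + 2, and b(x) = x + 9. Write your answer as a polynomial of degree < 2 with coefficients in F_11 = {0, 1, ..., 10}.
a · b ≡ 2x + 8 (mod f(x))

Multiply in F_11[x]: a(x)·b(x) = (9x + 2)·(x + 9) = 9x^2 + 6x + 7. This has degree ≥ 2, so divide by f(x) over F_11: 9x^2 + 6x + 7 = (9)·(x^2 + 9x + 6) + (2x + 8). Hence a·b ≡ 2x + 8 (mod f). (F_11[x]/(f) is a field with 11^2 = 121 elements since f is irreducible of degree 2.)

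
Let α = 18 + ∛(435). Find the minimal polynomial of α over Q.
m_α(x) = x^3 - 54x^2 + 972x - 6267

Set β = α - 18 = ∛(435), so β^3 = 435. Then (α - 18)^3 - 435 = 0, i.e. α is a root of g(x) = (x - 18)^3 - 435 = x^3 - 54x^2 + 972x - 6267. Since g(x) = h(x - 18) where h(x) = x^3 - 435, and h is irreducible over Q (because 435 is not a perfect cube, so h has no rational root, and a monic cubic with no rational root is irreducible), g is also irreducible (irreducibility is preserved under the substitution x → x - 18). Hence m_α(x) = x^3 - 54x^2 + 972x - 6267.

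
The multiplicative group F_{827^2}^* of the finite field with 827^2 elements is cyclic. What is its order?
|F_{827^2}^*| = 683928

F_{827^2} has 827^2 = 683929 elements; its multiplicative group consists of all nonzero elements, so |F_{827^2}^*| = 683929 - 1 = 683928. (It is cyclic since any finite subgroup of the multiplicative group of a field is cyclic.)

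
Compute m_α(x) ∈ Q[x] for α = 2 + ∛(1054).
m_α(x) = x^3 - 6x^2 + 12x - 1062

Set β = α - 2 = ∛(1054), so β^3 = 1054. Then (α - 2)^3 - 1054 = 0, i.e. α is a root of g(x) = (x - 2)^3 - 1054 = x^3 - 6x^2 + 12x - 1062. Since g(x) = h(x - 2) where h(x) = x^3 - 1054, and h is irreducible over Q (because 1054 is not a perfect cube, so h has no rational root, and a monic cubic with no rational root is irreducible), g is also irreducible (irreducibility is preserved under the substitution x → x - 2). Hence m_α(x) = x^3 - 6x^2 + 12x - 1062.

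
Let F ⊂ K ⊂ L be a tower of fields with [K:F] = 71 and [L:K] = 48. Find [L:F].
[L:F] = 3408

The tower law says that for any tower of field extensions F ⊂ K ⊂ L with finite degrees, [L:F] = [L:K] · [K:F]. Here this gives [L:F] = 48 · 71 = 3408.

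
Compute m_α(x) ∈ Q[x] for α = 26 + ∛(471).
m_α(x) = x^3 - 78x^2 + 2028x - 18047

Set β = α - 26 = ∛(471), so β^3 = 471. Then (α - 26)^3 - 471 = 0, i.e. α is a root of g(x) = (x - 26)^3 - 471 = x^3 - 78x^2 + 2028x - 18047. Since g(x) = h(x - 26) where h(x) = x^3 - 471, and h is irreducible over Q (because 471 is not a perfect cube, so h has no rational root, and a monic cubic with no rational root is irreducible), g is also irreducible (irreducibility is preserved under the substitution x → x - 26). Hence m_α(x) = x^3 - 78x^2 + 2028x - 18047.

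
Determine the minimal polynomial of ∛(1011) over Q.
m_α(x) = x^3 - 1011

α satisfies α^3 = 1011, so x^3 - 1011 annihilates α. By the rational root test, a rational root p/q (in lowest terms) of x^3 - 1011 would satisfy p^3 = 1011 q^3, forcing q = 1 and p^3 = 1011; but 1011 is not a perfect cube, contradiction. A monic cubic over Q with no rational root is irreducible (any nontrivial factorization would include a linear factor). Hence x^3 - 1011 is the minimal polynomial of α, and in particular [Q(α):Q] = 3.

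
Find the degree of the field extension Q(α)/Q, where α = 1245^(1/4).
[Q(α):Q] = 4

α is a root of x^4 - 1245. By Eisenstein's criterion at the prime p = 3 (which divides the constant term 1245 but p^2 = 9 does not, since 1245 is squarefree), x^4 - 1245 is irreducible over Q. Hence [Q(α):Q] = 4.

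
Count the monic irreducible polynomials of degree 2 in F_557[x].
There are 154846 monic irreducible polynomials of degree 2 over F_557

Each element of F_{557^2} that lies in no proper subfield is a root of exactly one monic irreducible of degree 2 over F_557, and each such polynomial has 2 distinct roots in F_{557^2}. By Möbius inversion the count is N_557(2) = (1/2) Σ_{d|2} μ(2/d) · 557^d = (1/2)(μ(2)·557^1 + μ(1)·557^2) = 309692/2 = 154846.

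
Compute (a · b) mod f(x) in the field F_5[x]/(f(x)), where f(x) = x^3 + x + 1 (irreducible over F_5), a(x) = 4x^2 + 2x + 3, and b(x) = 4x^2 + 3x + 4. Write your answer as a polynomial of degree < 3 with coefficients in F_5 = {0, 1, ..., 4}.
a · b ≡ 3x^2 + x + 2 (mod f(x))

Multiply in F_5[x]: a(x)·b(x) = (4x^2 + 2x + 3)·(4x^2 + 3x + 4) = x^4 + 4x^2 + 2x + 2. This has degree ≥ 3, so divide by f(x) over F_5: x^4 + 4x^2 + 2x + 2 = (x)·(x^3 + x + 1) + (3x^2 + x + 2). Hence a·b ≡ 3x^2 + x + 2 (mod f). (F_5[x]/(f) is a field with 5^3 = 125 elements since f is irreducible of degree 3.)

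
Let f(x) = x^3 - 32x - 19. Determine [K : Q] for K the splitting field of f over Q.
[K : Q] = 6

By the rational root test, any rational root of the monic integer polynomial f(x) = x^3 - 32x - 19 must be an integer dividing the constant term -19, i.e. one of ±{1, 19}. Evaluating: f(1) = -50, f(-1) = 12, f(19) = 6232, f(-19) = -6270; none is 0, so f has no rational root and is therefore irreducible over Q (a cubic with no linear factor over a field is irreducible). For an irreducible cubic, the Galois group is A_3 or S_3 according as the discriminant disc(f) = -4a^3 - 27b^2 = -4·(-32)^3 - 27·(-19)^2 = 121325 is or is not a square in Q. Here disc(f) = 121325 is not a perfect square in Q, so the Galois group of f over Q is not contained in A_3 and must be all of S_3. The splitting field has degree |S_3| = 6 over Q, so [K : Q] = 6.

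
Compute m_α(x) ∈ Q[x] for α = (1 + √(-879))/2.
m_α(x) = x^2 - x + 220

From 2α - 1 = √(-879), squaring gives (2α - 1)^2 = -879, i.e. 4α^2 - 4α + 1 = -879, so α^2 - α + (1 + 879)/4 = 0. Since -879 ≡ 1 (mod 4), (1 + 879)/4 = 220 ∈ Z. The polynomial x^2 - x + 220 has discriminant 1 - 4·(220) = -879, which is not a perfect square in Q (d = -879 is squarefree and ≠ 1), so x^2 - x + 220 is irreducible over Q. It is the minimal polynomial of α.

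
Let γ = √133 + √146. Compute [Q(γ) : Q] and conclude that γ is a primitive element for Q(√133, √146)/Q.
[Q(γ) : Q] = 4 (equivalently, Q(γ) = Q(√133, √146))

Obviously Q(γ) ⊆ Q(√133, √146), and [Q(√133, √146):Q] = 4 (since 133, 146 are distinct squarefree integers > 1 with 19418 not a perfect square). To show equality we compute the minimal polynomial of γ. From γ = √133 + √146: γ^2 = 133 + 2√(19418) + 146 = 279 + 2√(19418), so γ^2 - 279 = 2√(19418); squaring, (γ^2 - 279)^2 = 4·19418, i.e. γ^4 - 558γ^2 + 77841 - 77672 = 0, i.e. γ^4 - 558γ^2 + 169 = 0. So γ is a root of x^4 - 558x^2 + 169. This polynomial is irreducible over Q: it has no rational root (each ±√133 ± √146 is irrational), and any factorization into two quadratics over Q would force √(19418) ∈ Q (pairing opposite roots) or √133, √146 ∈ Q (other pairings), all impossible. Hence [Q(γ):Q] = 4 = [Q(√133, √146):Q], so Q(γ) = Q(√133, √146).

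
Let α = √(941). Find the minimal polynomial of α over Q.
m_α(x) = x^2 - 941

α satisfies α^2 - 941 = 0, so x^2 - 941 annihilates α. Since d = 941 is squarefree and ≠ 1, it is not a perfect square in Q, so x^2 - 941 has no rational root and is therefore irreducible over Q (a degree-2 polynomial over a field is irreducible iff it has no root). Hence m_α(x) = x^2 - 941.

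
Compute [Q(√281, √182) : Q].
[Q(√281, √182) : Q] = 4

[Q(√281):Q] = 2 (min poly x^2 - 281, irreducible since 281 is squarefree > 1). For the top step, suppose √182 ∈ Q(√281), say √182 = c + d√281 with c, d ∈ Q. Squaring: 182 = c^2 + 281d^2 + 2cd√281. Since √281 ∉ Q this forces 2cd = 0. If d = 0 then √182 = c ∈ Q, contradicting 182 squarefree > 1. If c = 0 then 182 = 281d^2, so 281·182 = (281d)^2 is a perfect square in Q — but 281·182 = 51142 is not a perfect square (since 281 and 182 are distinct squarefree integers). Contradiction. Hence √182 ∉ Q(√281), so x^2 - 182 stays irreducible over Q(√281) and [Q(√281, √182) : Q(√281)] = 2. By the tower law, [Q(√281, √182) : Q] = 2 · 2 = 4.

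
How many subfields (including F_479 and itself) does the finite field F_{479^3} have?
F_{479^3} has 2 subfields

The subfields of F_{p^n} are exactly the fields F_{p^d} for d | n (each is the fixed field of the unique index-d subgroup of Gal(F_{p^n}/F_p) ≅ Z/nZ). The divisors of n = 3 are {1, 3}, giving 2 subfields: F_{479^1}, F_{479^3}.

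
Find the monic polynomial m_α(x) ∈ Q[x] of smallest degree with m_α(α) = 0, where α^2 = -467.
m_α(x) = x^2 + 467

α satisfies α^2 + 467 = 0, so x^2 + 467 annihilates α. Since d = -467 is squarefree and ≠ 1, it is not a perfect square in Q, so x^2 + 467 has no rational root and is therefore irreducible over Q (a degree-2 polynomial over a field is irreducible iff it has no root). Hence m_α(x) = x^2 + 467.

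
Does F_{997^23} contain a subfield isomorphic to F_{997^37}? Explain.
No: F_{997^37} is not a subfield of F_{997^23}

F_{p^m} embeds in F_{p^n} iff m | n. Here 37 ∤ 23 (since 23 = 0·37 + 23 with remainder 23 ≠ 0), so F_{997^37} is not a subfield of F_{997^23}. Equivalently: if it were, the tower law would give 37 = [F_{997^37}:F_997] dividing [F_{997^23}:F_997] = 23, contradiction.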